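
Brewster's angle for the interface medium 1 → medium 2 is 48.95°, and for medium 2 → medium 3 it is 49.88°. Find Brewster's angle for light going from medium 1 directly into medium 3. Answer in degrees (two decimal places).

θ_B ≈ 53.73°

Each Brewster angle gives a ratio: n₂/n₁ = tan 48.95° = 1.1483, n₃/n₂ = tan 49.88° = 1.1867.
Multiplying, n₃/n₁ = 1.1483 × 1.1867 = 1.3627, and θ_B(1→3) = arctan 1.3627 = 53.73°.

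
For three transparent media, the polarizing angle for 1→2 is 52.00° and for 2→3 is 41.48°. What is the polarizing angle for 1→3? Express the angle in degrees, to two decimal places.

θ_B ≈ 48.53°

Each Brewster angle gives a ratio: n₂/n₁ = tan 52.00° = 1.2799, n₃/n₂ = tan 41.48° = 0.8841.
Multiplying, n₃/n₁ = 1.2799 × 0.8841 = 1.1316, and θ_B(1→3) = arctan 1.1316 = 48.53°.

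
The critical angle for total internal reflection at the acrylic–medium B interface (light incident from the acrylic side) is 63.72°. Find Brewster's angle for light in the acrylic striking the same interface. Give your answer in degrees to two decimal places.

sin θ_c = n₂/n₁, so n₂/n₁ = sin 63.72° = 0.8966.
Brewster: tan θ_B = n₂/n₁ = 0.8966.
θ_B = arctan(0.8966) = 41.88°.

θ_B ≈ 41.88°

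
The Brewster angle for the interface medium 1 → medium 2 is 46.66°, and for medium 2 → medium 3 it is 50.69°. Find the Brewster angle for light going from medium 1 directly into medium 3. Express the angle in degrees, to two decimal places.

tan θ_B(1→2) = n₂/n₁ = tan 46.66° = 1.0597.
tan θ_B(2→3) = n₃/n₂ = tan 50.69° = 1.2213.
n₃/n₁ = 1.2942. Then tan θ_B(1→3) = n₃/n₁, so θ_B(1→3) = arctan(1.2942) = 52.31°.

θ_B ≈ 52.31°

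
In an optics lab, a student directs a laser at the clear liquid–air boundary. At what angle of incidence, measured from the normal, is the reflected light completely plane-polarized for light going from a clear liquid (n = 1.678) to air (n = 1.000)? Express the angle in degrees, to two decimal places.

Here n₂/n₁ = 1.000/1.678 = 0.5959, and Brewster's law gives tan θ_B = n₂/n₁.
So θ_B = arctan 0.5959 = 30.79°.

θ_B ≈ 30.79°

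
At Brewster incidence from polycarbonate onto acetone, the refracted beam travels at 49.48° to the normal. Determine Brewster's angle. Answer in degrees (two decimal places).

θ_B ≈ 40.52°

Since the reflected and refracted rays are at right angles at the polarizing angle, θ_B + θ_t = 90°.
So θ_B = 90° − θ_t = 90° − 49.48° = 40.52°.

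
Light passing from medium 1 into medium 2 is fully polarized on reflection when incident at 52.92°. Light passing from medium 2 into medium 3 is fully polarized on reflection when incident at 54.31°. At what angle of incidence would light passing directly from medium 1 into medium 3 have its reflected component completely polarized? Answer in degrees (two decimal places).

θ_B ≈ 61.50°

n₂/n₁ = tan 52.92° = 1.3232 and n₃/n₂ = tan 54.31° = 1.3922.
n₃/n₁ = 1.8421. Then tan θ_B(1→3) = n₃/n₁, so θ_B(1→3) = arctan(1.8421) = 61.50°.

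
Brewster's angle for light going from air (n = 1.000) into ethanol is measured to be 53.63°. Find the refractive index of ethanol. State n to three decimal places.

Brewster's law: tan θ_B = n₂/n₁ (light incident in air, refracted into ethanol).
n₂ = n₁ tan θ_B = 1.000 × tan 53.63° = 1.358.

n ≈ 1.358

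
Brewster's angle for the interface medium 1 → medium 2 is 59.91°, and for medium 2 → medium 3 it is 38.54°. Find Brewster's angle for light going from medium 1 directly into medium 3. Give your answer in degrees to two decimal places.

tan θ_B(1→2) = n₂/n₁ = tan 59.91° = 1.7258.
tan θ_B(2→3) = n₃/n₂ = tan 38.54° = 0.7966.
So n₃/n₁ = (n₂/n₁)(n₃/n₂) = 1.7258 × 0.7966 = 1.3747.
θ_B(1→3) = arctan(1.3747) = 53.97°.

θ_B ≈ 53.97°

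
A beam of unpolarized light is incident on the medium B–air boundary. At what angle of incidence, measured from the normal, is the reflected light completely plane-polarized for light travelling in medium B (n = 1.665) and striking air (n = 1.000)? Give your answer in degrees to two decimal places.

tan θ_B = n₂/n₁ = 1.000/1.665 = 0.6006.
θ_B = arctan(0.6006) = 30.99°.

θ_B ≈ 30.99°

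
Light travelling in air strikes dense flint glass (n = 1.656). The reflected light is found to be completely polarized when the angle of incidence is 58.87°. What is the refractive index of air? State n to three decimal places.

n ≈ 1.000

Brewster's law: tan θ_B = n₂/n₁ (light incident in air, refracted into dense flint glass).
n₁ = n₂ / tan θ_B = 1.656 / tan 58.87° = 1.000.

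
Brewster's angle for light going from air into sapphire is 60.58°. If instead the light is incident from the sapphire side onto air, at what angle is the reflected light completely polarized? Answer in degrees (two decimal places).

θ_B' ≈ 29.42°

The two Brewster angles are complementary: θ_B' = 90° − θ_B = 90° − 60.58° = 29.42°.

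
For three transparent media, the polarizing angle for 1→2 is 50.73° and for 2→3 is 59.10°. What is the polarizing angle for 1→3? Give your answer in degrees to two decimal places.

Each Brewster angle gives a ratio: n₂/n₁ = tan 50.73° = 1.2231, n₃/n₂ = tan 59.10° = 1.6709.
n₃/n₁ = 2.0436. Then tan θ_B(1→3) = n₃/n₁, so θ_B(1→3) = arctan(2.0436) = 63.93°.

θ_B ≈ 63.93°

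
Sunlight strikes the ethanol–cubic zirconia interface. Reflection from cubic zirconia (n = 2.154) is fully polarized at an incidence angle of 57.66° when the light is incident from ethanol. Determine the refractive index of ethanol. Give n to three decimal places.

n ≈ 1.364

At the Brewster angle, tan θ_B = n₂/n₁ with n₁ on the incident side (ethanol) and n₂ on the transmitted side (cubic zirconia).
n₁ = n₂ / tan θ_B = 2.154 / tan 57.66° = 1.364.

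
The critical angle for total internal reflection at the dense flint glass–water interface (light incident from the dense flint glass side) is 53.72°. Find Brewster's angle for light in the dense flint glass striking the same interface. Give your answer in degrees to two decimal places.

θ_B ≈ 38.87°

At the critical angle sin θ_c = n₂/n₁, giving n₂/n₁ = sin 53.72° = 0.8061.
Then tan θ_B = n₂/n₁ = 0.8061, so θ_B = arctan 0.8061 = 38.87°.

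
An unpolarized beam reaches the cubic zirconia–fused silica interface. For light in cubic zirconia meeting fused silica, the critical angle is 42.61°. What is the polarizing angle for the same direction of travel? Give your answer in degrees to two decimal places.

n₂/n₁ = sin θ_c = sin 42.61° = 0.6770.
tan θ_B equals the same ratio, so θ_B = arctan(0.6770) = 34.10°.

θ_B ≈ 34.10°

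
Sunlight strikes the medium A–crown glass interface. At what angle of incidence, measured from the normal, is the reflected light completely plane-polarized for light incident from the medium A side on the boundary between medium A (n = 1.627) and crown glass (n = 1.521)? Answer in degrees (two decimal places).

Here n₂/n₁ = 1.521/1.627 = 0.9348, and Brewster's law gives tan θ_B = n₂/n₁. Taking the arctangent, θ_B = 43.07°.

θ_B ≈ 43.07°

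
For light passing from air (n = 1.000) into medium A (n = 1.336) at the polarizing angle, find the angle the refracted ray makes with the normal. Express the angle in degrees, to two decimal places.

First find Brewster's angle: tan θ_B = 1.336/1.000 = 1.3360, giving θ_B = 53.19°.
Since θ_B + θ_t = 90° at Brewster incidence, θ_t = 90° − 53.19° = 36.81°.

θ_t ≈ 36.81°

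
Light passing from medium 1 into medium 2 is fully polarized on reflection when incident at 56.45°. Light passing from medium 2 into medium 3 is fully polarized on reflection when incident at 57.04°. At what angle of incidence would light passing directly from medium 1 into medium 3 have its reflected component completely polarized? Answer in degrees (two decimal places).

θ_B ≈ 66.73°

Each Brewster angle gives a ratio: n₂/n₁ = tan 56.45° = 1.5080, n₃/n₂ = tan 57.04° = 1.5422.
So n₃/n₁ = (n₂/n₁)(n₃/n₂) = 1.5080 × 1.5422 = 2.3256.
θ_B(1→3) = arctan(2.3256) = 66.73°.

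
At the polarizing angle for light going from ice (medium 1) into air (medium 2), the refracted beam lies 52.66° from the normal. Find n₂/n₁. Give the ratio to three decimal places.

n₂/n₁ ≈ 0.763

At Brewster incidence θ_B = 90° − θ_t = 90° − 52.66° = 37.34°.
tan θ_B = n₂/n₁, so n₂/n₁ = tan 37.34° = 0.763.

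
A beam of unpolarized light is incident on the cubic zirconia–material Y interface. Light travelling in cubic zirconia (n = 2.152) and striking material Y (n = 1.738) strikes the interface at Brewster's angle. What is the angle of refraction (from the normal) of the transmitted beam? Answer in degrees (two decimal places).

θ_t ≈ 51.07°

tan θ_B = n₂/n₁ = 1.738/2.152 = 0.8076, so θ_B = 38.93°.
The refracted ray is perpendicular to the reflected ray, so θ_t = 90° − θ_B = 51.07°.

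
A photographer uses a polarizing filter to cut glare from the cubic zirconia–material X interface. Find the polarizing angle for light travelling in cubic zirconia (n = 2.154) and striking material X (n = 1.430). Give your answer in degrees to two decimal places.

Here n₂/n₁ = 1.430/2.154 = 0.6639, and Brewster's law gives tan θ_B = n₂/n₁.
θ_B = arctan(0.6639) = 33.58°.

θ_B ≈ 33.58°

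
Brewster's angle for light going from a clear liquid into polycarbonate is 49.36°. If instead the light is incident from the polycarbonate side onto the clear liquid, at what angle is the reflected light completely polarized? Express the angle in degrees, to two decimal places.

tan θ_B' = n₁/n₂ = 1/tan θ_B, so θ_B' = 90° − θ_B.
θ_B' = 90° − 49.36° = 40.64°.

θ_B' ≈ 40.64°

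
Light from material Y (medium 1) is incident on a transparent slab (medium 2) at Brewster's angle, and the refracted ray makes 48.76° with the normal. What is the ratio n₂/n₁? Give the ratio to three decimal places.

n₂/n₁ ≈ 0.877

θ_B + θ_t = 90°, so θ_B = 90° − 48.76° = 41.24°.
Then n₂/n₁ = tan θ_B = tan 41.24° = 0.877.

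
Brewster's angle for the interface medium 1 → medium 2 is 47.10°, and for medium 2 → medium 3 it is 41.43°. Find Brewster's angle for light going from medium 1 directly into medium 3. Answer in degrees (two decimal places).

Each Brewster angle gives a ratio: n₂/n₁ = tan 47.10° = 1.0761, n₃/n₂ = tan 41.43° = 0.8825.
So n₃/n₁ = (n₂/n₁)(n₃/n₂) = 1.0761 × 0.8825 = 0.9497.
θ_B(1→3) = arctan(0.9497) = 43.52°.

θ_B ≈ 43.52°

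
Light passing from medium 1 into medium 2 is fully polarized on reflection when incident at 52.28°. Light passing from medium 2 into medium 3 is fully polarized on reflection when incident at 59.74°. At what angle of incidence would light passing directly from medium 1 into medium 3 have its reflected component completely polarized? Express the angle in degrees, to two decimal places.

θ_B ≈ 65.71°

Each Brewster angle gives a ratio: n₂/n₁ = tan 52.28° = 1.2929, n₃/n₂ = tan 59.74° = 1.7140.
n₃/n₁ = 2.2161. Then tan θ_B(1→3) = n₃/n₁, so θ_B(1→3) = arctan(2.2161) = 65.71°.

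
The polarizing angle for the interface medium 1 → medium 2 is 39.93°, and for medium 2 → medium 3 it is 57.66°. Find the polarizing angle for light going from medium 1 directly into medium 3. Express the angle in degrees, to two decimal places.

θ_B ≈ 52.89°

tan θ_B(1→2) = n₂/n₁ = tan 39.93° = 0.8370.
tan θ_B(2→3) = n₃/n₂ = tan 57.66° = 1.5794.
So n₃/n₁ = (n₂/n₁)(n₃/n₂) = 0.8370 × 1.5794 = 1.3220.
θ_B(1→3) = arctan(1.3220) = 52.89°.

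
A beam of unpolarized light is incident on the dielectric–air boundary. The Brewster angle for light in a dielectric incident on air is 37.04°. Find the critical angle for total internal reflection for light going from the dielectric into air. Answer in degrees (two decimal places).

θ_c ≈ 48.99°

n₂/n₁ = tan 37.04° = 0.7546; the critical angle satisfies sin θ_c = n₂/n₁.
θ_c = arcsin(0.7546) = 48.99°.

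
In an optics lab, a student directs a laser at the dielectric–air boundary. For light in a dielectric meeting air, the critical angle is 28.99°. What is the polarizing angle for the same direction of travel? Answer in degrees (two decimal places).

θ_B ≈ 25.86°

sin θ_c = n₂/n₁, so n₂/n₁ = sin 28.99° = 0.4847.
Brewster: tan θ_B = n₂/n₁ = 0.4847.
θ_B = arctan(0.4847) = 25.86°.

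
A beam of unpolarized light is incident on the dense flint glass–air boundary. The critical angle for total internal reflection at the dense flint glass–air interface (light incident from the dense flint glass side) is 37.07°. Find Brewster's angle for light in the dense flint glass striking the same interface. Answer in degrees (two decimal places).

θ_B ≈ 31.08°

At the critical angle sin θ_c = n₂/n₁, giving n₂/n₁ = sin 37.07° = 0.6028.
Then tan θ_B = n₂/n₁ = 0.6028, so θ_B = arctan 0.6028 = 31.08°.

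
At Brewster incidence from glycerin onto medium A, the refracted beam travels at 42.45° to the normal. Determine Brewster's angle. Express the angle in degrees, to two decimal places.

θ_B ≈ 47.55°

At Brewster's angle the reflected and refracted rays are perpendicular, so θ_B + θ_t = 90°.
So θ_B = 90° − θ_t = 90° − 42.45° = 47.55°.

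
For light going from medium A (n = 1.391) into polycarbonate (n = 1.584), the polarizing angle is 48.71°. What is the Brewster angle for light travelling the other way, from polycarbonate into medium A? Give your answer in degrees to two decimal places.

tan θ_B' = n₁/n₂ = 1/tan θ_B, so θ_B' = 90° − θ_B.
θ_B' = 90° − 48.71° = 41.29°.

θ_B' ≈ 41.29°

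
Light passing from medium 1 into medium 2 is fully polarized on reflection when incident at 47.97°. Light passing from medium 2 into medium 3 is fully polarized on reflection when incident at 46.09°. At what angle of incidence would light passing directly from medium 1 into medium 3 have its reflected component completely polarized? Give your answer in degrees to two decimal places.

tan θ_B(1→2) = n₂/n₁ = tan 47.97° = 1.1094.
tan θ_B(2→3) = n₃/n₂ = tan 46.09° = 1.0388.
Multiplying, n₃/n₁ = 1.1094 × 1.0388 = 1.1525, and θ_B(1→3) = arctan 1.1525 = 49.05°.

θ_B ≈ 49.05°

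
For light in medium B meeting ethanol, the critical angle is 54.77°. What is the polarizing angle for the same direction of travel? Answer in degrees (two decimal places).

θ_B ≈ 39.24°

At the critical angle sin θ_c = n₂/n₁, giving n₂/n₁ = sin 54.77° = 0.8168.
Then tan θ_B = n₂/n₁ = 0.8168, so θ_B = arctan 0.8168 = 39.24°.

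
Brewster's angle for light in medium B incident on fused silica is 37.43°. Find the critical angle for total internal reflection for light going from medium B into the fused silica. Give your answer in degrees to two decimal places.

tan θ_B = n₂/n₁ = tan 37.43° = 0.7654.
Total internal reflection: sin θ_c = n₂/n₁ = 0.7654.
θ_c = arcsin(0.7654) = 49.94°.

θ_c ≈ 49.94°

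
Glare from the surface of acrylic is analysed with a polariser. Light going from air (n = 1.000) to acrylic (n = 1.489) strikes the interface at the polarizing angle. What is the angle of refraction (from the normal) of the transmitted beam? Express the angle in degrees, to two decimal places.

First find Brewster's angle: tan θ_B = 1.489/1.000 = 1.4890, giving θ_B = 56.12°.
At Brewster's angle the reflected and refracted rays are perpendicular, so θ_t = 90° − θ_B = 90° − 56.12° = 33.88°.

θ_t ≈ 33.88°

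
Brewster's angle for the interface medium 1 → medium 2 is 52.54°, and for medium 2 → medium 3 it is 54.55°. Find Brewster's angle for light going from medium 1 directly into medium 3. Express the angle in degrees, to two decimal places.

Each Brewster angle gives a ratio: n₂/n₁ = tan 52.54° = 1.3051, n₃/n₂ = tan 54.55° = 1.4045.
n₃/n₁ = 1.8331. Then tan θ_B(1→3) = n₃/n₁, so θ_B(1→3) = arctan(1.8331) = 61.39°.

θ_B ≈ 61.39°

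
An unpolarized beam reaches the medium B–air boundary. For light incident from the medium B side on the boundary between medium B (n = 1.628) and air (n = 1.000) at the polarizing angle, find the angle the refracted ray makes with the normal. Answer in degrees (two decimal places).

θ_t ≈ 58.44°

tan θ_B = n₂/n₁ = 1.000/1.628 = 0.6143, so θ_B = 31.56°.
Since θ_B + θ_t = 90° at Brewster incidence, θ_t = 90° − 31.56° = 58.44°.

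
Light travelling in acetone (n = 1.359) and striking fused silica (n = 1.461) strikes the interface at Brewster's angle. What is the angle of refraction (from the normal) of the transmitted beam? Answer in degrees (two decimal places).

First find Brewster's angle: tan θ_B = 1.461/1.359 = 1.0751, giving θ_B = 47.07°.
At Brewster's angle the reflected and refracted rays are perpendicular, so θ_t = 90° − θ_B = 90° − 47.07° = 42.93°.

θ_t ≈ 42.93°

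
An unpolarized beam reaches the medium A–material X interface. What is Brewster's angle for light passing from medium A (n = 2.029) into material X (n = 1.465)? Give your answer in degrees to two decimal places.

θ_B ≈ 35.83°

Here n₂/n₁ = 1.465/2.029 = 0.7220, and Brewster's law gives tan θ_B = n₂/n₁.
θ_B = arctan(0.7220) = 35.83°.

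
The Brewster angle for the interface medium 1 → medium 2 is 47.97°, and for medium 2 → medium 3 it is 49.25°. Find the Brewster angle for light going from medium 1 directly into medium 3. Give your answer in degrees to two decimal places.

tan θ_B(1→2) = n₂/n₁ = tan 47.97° = 1.1094.
tan θ_B(2→3) = n₃/n₂ = tan 49.25° = 1.1606.
Multiplying, n₃/n₁ = 1.1094 × 1.1606 = 1.2876, and θ_B(1→3) = arctan 1.2876 = 52.17°.

θ_B ≈ 52.17°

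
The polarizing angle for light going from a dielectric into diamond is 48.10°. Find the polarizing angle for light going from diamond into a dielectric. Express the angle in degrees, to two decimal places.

θ_B' ≈ 41.90°

tan θ_B' = n₁/n₂ = 1/tan θ_B, so θ_B' = 90° − θ_B.
θ_B' = 90° − 48.10° = 41.90°.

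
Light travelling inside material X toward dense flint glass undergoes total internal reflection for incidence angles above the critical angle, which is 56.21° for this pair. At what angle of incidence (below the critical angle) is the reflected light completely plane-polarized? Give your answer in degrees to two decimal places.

At the critical angle sin θ_c = n₂/n₁, giving n₂/n₁ = sin 56.21° = 0.8311.
Then tan θ_B = n₂/n₁ = 0.8311, so θ_B = arctan 0.8311 = 39.73°.

θ_B ≈ 39.73°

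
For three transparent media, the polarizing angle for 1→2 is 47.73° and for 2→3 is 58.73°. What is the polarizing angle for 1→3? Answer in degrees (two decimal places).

θ_B ≈ 61.10°

n₂/n₁ = tan 47.73° = 1.1001 and n₃/n₂ = tan 58.73° = 1.6467.
n₃/n₁ = 1.8116. Then tan θ_B(1→3) = n₃/n₁, so θ_B(1→3) = arctan(1.8116) = 61.10°.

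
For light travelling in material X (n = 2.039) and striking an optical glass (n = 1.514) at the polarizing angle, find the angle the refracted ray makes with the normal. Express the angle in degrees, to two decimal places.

θ_t ≈ 53.41°

tan θ_B = n₂/n₁ = 1.514/2.039 = 0.7425, so θ_B = 36.59°.
At Brewster's angle the reflected and refracted rays are perpendicular, so θ_t = 90° − θ_B = 90° − 36.59° = 53.41°.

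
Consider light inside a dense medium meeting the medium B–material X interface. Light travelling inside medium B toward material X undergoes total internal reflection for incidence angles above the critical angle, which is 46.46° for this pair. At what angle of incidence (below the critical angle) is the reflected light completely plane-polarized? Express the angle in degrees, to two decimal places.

θ_B ≈ 35.94°

At the critical angle sin θ_c = n₂/n₁, giving n₂/n₁ = sin 46.46° = 0.7249.
Then tan θ_B = n₂/n₁ = 0.7249, so θ_B = arctan 0.7249 = 35.94°.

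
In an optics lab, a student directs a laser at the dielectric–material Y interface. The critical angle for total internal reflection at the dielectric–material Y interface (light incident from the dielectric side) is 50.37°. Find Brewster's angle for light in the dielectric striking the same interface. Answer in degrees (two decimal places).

At the critical angle sin θ_c = n₂/n₁, giving n₂/n₁ = sin 50.37° = 0.7702.
Then tan θ_B = n₂/n₁ = 0.7702, so θ_B = arctan 0.7702 = 37.60°.

θ_B ≈ 37.60°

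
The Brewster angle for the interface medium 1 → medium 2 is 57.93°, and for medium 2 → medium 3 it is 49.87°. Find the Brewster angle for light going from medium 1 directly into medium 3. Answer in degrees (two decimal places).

θ_B ≈ 62.16°

Each Brewster angle gives a ratio: n₂/n₁ = tan 57.93° = 1.5960, n₃/n₂ = tan 49.87° = 1.1863.
n₃/n₁ = 1.8933. Then tan θ_B(1→3) = n₃/n₁, so θ_B(1→3) = arctan(1.8933) = 62.16°.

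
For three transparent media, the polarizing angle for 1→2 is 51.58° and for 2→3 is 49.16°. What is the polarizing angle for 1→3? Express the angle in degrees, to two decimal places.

θ_B ≈ 55.57°

tan θ_B(1→2) = n₂/n₁ = tan 51.58° = 1.2608.
tan θ_B(2→3) = n₃/n₂ = tan 49.16° = 1.1569.
Multiplying, n₃/n₁ = 1.2608 × 1.1569 = 1.4586, and θ_B(1→3) = arctan 1.4586 = 55.57°.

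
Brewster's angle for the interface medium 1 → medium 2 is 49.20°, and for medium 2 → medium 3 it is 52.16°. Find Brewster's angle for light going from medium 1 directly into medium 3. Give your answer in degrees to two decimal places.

Each Brewster angle gives a ratio: n₂/n₁ = tan 49.20° = 1.1585, n₃/n₂ = tan 52.16° = 1.2873.
Multiplying, n₃/n₁ = 1.1585 × 1.2873 = 1.4914, and θ_B(1→3) = arctan 1.4914 = 56.16°.

θ_B ≈ 56.16°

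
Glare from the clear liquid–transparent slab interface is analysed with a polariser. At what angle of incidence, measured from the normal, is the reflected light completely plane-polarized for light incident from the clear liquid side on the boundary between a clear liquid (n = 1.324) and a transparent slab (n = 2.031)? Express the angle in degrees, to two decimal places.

The reflected p-component vanishes when tan θ_B = n₂/n₁.
tan θ_B = n₂/n₁ = 2.031/1.324 = 1.5340.
θ_B = arctan(1.5340) = 56.90°.

θ_B ≈ 56.90°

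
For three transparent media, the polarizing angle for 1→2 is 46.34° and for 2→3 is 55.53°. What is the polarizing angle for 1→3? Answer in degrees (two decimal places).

θ_B ≈ 56.77°

n₂/n₁ = tan 46.34° = 1.0479 and n₃/n₂ = tan 55.53° = 1.4566.
So n₃/n₁ = (n₂/n₁)(n₃/n₂) = 1.0479 × 1.4566 = 1.5264.
θ_B(1→3) = arctan(1.5264) = 56.77°.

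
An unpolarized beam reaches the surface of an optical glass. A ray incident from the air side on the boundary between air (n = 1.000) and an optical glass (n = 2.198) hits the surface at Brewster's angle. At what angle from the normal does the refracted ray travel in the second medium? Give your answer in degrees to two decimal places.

First find Brewster's angle: tan θ_B = 2.198/1.000 = 2.1980, giving θ_B = 65.54°.
Since θ_B + θ_t = 90° at Brewster incidence, θ_t = 90° − 65.54° = 24.46°.

θ_t ≈ 24.46°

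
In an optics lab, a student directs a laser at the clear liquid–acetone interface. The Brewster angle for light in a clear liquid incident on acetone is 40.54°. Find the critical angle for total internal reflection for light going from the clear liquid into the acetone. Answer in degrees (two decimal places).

tan θ_B = n₂/n₁ = tan 40.54° = 0.8553.
Total internal reflection: sin θ_c = n₂/n₁ = 0.8553.
θ_c = arcsin(0.8553) = 58.79°.

θ_c ≈ 58.79°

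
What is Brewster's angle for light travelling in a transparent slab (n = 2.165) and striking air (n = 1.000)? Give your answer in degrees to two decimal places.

At Brewster's angle the reflected and refracted rays are perpendicular, which with Snell's law gives tan θ_B = n₂/n₁.
tan θ_B = n₂/n₁ = 1.000/2.165 = 0.4619.
So θ_B = arctan 0.4619 = 24.79°.

θ_B ≈ 24.79°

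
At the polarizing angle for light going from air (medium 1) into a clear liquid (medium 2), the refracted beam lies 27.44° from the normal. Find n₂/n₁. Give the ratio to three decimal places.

At Brewster incidence θ_B = 90° − θ_t = 90° − 27.44° = 62.56°.
tan θ_B = n₂/n₁, so n₂/n₁ = tan 62.56° = 1.926.

n₂/n₁ ≈ 1.926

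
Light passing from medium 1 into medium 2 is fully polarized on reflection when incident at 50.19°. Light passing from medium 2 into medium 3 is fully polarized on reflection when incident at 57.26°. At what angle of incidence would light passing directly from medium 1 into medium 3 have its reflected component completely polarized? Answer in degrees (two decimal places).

θ_B ≈ 61.81°

tan θ_B(1→2) = n₂/n₁ = tan 50.19° = 1.1998.
tan θ_B(2→3) = n₃/n₂ = tan 57.26° = 1.5553.
n₃/n₁ = 1.8660. Then tan θ_B(1→3) = n₃/n₁, so θ_B(1→3) = arctan(1.8660) = 61.81°.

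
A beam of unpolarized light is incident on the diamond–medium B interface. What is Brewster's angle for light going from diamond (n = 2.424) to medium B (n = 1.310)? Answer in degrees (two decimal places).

Brewster's condition: tan θ_B = n₂/n₁ = 1.310/2.424 = 0.5404.
θ_B = arctan(0.5404) = 28.39°.

θ_B ≈ 28.39°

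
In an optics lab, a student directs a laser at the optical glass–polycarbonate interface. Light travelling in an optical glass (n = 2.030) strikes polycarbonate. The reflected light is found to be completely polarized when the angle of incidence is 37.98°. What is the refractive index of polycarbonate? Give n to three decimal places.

Brewster's law: tan θ_B = n₂/n₁ (light incident in an optical glass, refracted into polycarbonate).
n₂ = n₁ tan θ_B = 2.030 × tan 37.98° = 1.585.

n ≈ 1.585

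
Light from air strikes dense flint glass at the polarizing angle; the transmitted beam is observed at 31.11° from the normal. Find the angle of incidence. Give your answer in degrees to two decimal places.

Brewster's condition makes the reflected and refracted beams perpendicular: θ_B + θ_t = 90°.
θ_B = 90° − 31.11° = 58.89°.

θ_B ≈ 58.89°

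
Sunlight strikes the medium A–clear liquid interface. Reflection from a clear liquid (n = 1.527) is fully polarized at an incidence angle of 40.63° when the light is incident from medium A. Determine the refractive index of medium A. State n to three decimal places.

n ≈ 1.780

Brewster's law: tan θ_B = n₂/n₁ (light incident in medium A, refracted into a clear liquid).
n₁ = n₂ / tan θ_B = 1.527 / tan 40.63° = 1.780.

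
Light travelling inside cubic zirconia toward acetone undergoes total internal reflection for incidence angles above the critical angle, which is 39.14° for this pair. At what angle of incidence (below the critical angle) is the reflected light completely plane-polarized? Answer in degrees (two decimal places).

θ_B ≈ 32.26°

sin θ_c = n₂/n₁, so n₂/n₁ = sin 39.14° = 0.6312.
Brewster: tan θ_B = n₂/n₁ = 0.6312.
θ_B = arctan(0.6312) = 32.26°.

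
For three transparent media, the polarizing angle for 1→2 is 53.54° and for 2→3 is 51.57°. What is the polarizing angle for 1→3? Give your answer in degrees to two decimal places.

n₂/n₁ = tan 53.54° = 1.3534 and n₃/n₂ = tan 51.57° = 1.2603.
n₃/n₁ = 1.7057. Then tan θ_B(1→3) = n₃/n₁, so θ_B(1→3) = arctan(1.7057) = 59.62°.

θ_B ≈ 59.62°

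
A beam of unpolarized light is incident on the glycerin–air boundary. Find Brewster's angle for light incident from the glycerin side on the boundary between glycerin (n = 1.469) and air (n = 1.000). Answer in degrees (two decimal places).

θ_B ≈ 34.24°

The reflected p-component vanishes when tan θ_B = n₂/n₁.
Brewster's condition: tan θ_B = n₂/n₁ = 1.000/1.469 = 0.6807.
So θ_B = arctan 0.6807 = 34.24°.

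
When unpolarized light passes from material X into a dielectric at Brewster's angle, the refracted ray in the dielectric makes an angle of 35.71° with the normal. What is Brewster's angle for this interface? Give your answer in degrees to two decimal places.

θ_B ≈ 54.29°

Brewster's condition makes the reflected and refracted beams perpendicular: θ_B + θ_t = 90°.
So θ_B = 90° − θ_t = 90° − 35.71° = 54.29°.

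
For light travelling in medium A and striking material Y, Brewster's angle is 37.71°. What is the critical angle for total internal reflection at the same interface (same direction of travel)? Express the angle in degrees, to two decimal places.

n₂/n₁ = tan 37.71° = 0.7732; the critical angle satisfies sin θ_c = n₂/n₁.
θ_c = arcsin(0.7732) = 50.64°.

θ_c ≈ 50.64°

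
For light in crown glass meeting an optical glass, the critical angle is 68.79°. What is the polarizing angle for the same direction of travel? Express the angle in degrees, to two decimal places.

At the critical angle sin θ_c = n₂/n₁, giving n₂/n₁ = sin 68.79° = 0.9323.
Then tan θ_B = n₂/n₁ = 0.9323, so θ_B = arctan 0.9323 = 42.99°.

θ_B ≈ 42.99°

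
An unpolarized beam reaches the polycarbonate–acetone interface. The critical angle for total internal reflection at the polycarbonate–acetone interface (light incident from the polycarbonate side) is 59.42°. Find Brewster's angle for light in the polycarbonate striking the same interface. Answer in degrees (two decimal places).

sin θ_c = n₂/n₁, so n₂/n₁ = sin 59.42° = 0.8609.
Brewster: tan θ_B = n₂/n₁ = 0.8609.
θ_B = arctan(0.8609) = 40.73°.

θ_B ≈ 40.73°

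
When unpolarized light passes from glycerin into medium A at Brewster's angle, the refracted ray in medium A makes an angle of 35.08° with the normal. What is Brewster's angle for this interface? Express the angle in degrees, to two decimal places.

θ_B ≈ 54.92°

At Brewster's angle the reflected and refracted rays are perpendicular, so θ_B + θ_t = 90°.
So θ_B = 90° − θ_t = 90° − 35.08° = 54.92°.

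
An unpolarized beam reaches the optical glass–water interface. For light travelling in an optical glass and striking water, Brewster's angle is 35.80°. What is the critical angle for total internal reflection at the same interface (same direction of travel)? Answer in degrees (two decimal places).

From Brewster, n₂/n₁ = tan θ_B = tan 35.80° = 0.7212.
Then sin θ_c = n₂/n₁ = 0.7212, so θ_c = arcsin 0.7212 = 46.16°.

θ_c ≈ 46.16°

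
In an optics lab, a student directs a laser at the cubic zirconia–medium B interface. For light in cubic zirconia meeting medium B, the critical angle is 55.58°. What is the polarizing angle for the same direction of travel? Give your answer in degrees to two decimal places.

sin θ_c = n₂/n₁, so n₂/n₁ = sin 55.58° = 0.8249.
Brewster: tan θ_B = n₂/n₁ = 0.8249.
θ_B = arctan(0.8249) = 39.52°.

θ_B ≈ 39.52°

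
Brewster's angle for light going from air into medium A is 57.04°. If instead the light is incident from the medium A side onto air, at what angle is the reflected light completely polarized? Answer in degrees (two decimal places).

The two Brewster angles are complementary: θ_B' = 90° − θ_B = 90° − 57.04° = 32.96°.

θ_B' ≈ 32.96°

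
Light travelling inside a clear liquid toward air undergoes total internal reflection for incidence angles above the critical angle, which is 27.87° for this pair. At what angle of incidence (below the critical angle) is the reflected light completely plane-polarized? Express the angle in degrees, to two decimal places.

θ_B ≈ 25.05°

At the critical angle sin θ_c = n₂/n₁, giving n₂/n₁ = sin 27.87° = 0.4675.
Then tan θ_B = n₂/n₁ = 0.4675, so θ_B = arctan 0.4675 = 25.05°.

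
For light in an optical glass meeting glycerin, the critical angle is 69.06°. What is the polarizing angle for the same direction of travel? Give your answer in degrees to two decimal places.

θ_B ≈ 43.04°

sin θ_c = n₂/n₁, so n₂/n₁ = sin 69.06° = 0.9340.
Brewster: tan θ_B = n₂/n₁ = 0.9340.
θ_B = arctan(0.9340) = 43.04°.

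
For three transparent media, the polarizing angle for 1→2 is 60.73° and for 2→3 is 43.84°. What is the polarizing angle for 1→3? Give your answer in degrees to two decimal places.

θ_B ≈ 59.73°

tan θ_B(1→2) = n₂/n₁ = tan 60.73° = 1.7842.
tan θ_B(2→3) = n₃/n₂ = tan 43.84° = 0.9603.
Multiplying, n₃/n₁ = 1.7842 × 0.9603 = 1.7133, and θ_B(1→3) = arctan 1.7133 = 59.73°.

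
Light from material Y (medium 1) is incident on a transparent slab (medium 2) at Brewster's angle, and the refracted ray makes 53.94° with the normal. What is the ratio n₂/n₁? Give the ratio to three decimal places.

n₂/n₁ ≈ 0.728

θ_B + θ_t = 90°, so θ_B = 90° − 53.94° = 36.06°.
Then n₂/n₁ = tan θ_B = tan 36.06° = 0.728.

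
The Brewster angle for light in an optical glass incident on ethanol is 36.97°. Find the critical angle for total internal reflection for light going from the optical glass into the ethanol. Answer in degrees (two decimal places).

θ_c ≈ 48.83°

From Brewster, n₂/n₁ = tan θ_B = tan 36.97° = 0.7527.
Then sin θ_c = n₂/n₁ = 0.7527, so θ_c = arcsin 0.7527 = 48.83°.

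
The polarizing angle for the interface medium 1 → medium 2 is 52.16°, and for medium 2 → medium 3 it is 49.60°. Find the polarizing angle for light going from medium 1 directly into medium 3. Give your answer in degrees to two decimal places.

θ_B ≈ 56.53°

tan θ_B(1→2) = n₂/n₁ = tan 52.16° = 1.2873.
tan θ_B(2→3) = n₃/n₂ = tan 49.60° = 1.1750.
So n₃/n₁ = (n₂/n₁)(n₃/n₂) = 1.2873 × 1.1750 = 1.5126.
θ_B(1→3) = arctan(1.5126) = 56.53°.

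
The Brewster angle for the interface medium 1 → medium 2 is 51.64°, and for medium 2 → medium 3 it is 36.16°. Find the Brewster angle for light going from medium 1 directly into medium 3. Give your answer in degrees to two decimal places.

θ_B ≈ 42.72°

Each Brewster angle gives a ratio: n₂/n₁ = tan 51.64° = 1.2635, n₃/n₂ = tan 36.16° = 0.7308.
n₃/n₁ = 0.9234. Then tan θ_B(1→3) = n₃/n₁, so θ_B(1→3) = arctan(0.9234) = 42.72°.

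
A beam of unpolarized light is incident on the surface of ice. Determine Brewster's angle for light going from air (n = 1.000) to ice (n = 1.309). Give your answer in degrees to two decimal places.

Brewster's condition: tan θ_B = n₂/n₁ = 1.309/1.000 = 1.3090.
So θ_B = arctan 1.3090 = 52.62°.

θ_B ≈ 52.62°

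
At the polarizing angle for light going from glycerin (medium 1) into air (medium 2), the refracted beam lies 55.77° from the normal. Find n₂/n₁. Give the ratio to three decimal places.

At Brewster incidence θ_B = 90° − θ_t = 90° − 55.77° = 34.23°.
Then n₂/n₁ = tan θ_B = tan 34.23° = 0.680.

n₂/n₁ ≈ 0.680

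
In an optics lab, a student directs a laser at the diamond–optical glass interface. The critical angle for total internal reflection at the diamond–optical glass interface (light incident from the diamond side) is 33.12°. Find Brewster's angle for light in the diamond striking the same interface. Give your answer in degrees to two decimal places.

sin θ_c = n₂/n₁, so n₂/n₁ = sin 33.12° = 0.5464.
Brewster: tan θ_B = n₂/n₁ = 0.5464.
θ_B = arctan(0.5464) = 28.65°.

θ_B ≈ 28.65°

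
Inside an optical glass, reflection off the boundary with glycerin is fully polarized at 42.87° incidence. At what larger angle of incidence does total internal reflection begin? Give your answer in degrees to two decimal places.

n₂/n₁ = tan 42.87° = 0.9283; the critical angle satisfies sin θ_c = n₂/n₁.
θ_c = arcsin(0.9283) = 68.17°.

θ_c ≈ 68.17°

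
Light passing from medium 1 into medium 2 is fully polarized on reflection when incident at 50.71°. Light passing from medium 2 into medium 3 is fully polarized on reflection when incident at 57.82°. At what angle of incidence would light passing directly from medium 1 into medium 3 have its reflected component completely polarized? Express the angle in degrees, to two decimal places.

θ_B ≈ 62.76°

tan θ_B(1→2) = n₂/n₁ = tan 50.71° = 1.2222.
tan θ_B(2→3) = n₃/n₂ = tan 57.82° = 1.5892.
Multiplying, n₃/n₁ = 1.2222 × 1.5892 = 1.9423, and θ_B(1→3) = arctan 1.9423 = 62.76°.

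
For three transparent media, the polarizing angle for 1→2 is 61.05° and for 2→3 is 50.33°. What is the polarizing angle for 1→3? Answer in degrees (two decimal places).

n₂/n₁ = tan 61.05° = 1.8078 and n₃/n₂ = tan 50.33° = 1.2058.
Multiplying, n₃/n₁ = 1.8078 × 1.2058 = 2.1798, and θ_B(1→3) = arctan 2.1798 = 65.36°.

θ_B ≈ 65.36°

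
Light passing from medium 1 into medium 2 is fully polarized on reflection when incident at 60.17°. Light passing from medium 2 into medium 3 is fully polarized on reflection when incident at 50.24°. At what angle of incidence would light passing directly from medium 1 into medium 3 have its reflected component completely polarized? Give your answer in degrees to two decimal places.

tan θ_B(1→2) = n₂/n₁ = tan 60.17° = 1.7440.
tan θ_B(2→3) = n₃/n₂ = tan 50.24° = 1.2019.
So n₃/n₁ = (n₂/n₁)(n₃/n₂) = 1.7440 × 1.2019 = 2.0962.
θ_B(1→3) = arctan(2.0962) = 64.50°.

θ_B ≈ 64.50°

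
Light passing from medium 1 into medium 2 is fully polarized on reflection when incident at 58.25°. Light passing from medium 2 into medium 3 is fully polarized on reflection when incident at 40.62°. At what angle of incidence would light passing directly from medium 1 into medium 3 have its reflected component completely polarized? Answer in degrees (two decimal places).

Each Brewster angle gives a ratio: n₂/n₁ = tan 58.25° = 1.6160, n₃/n₂ = tan 40.62° = 0.8577.
Multiplying, n₃/n₁ = 1.6160 × 0.8577 = 1.3860, and θ_B(1→3) = arctan 1.3860 = 54.19°.

θ_B ≈ 54.19°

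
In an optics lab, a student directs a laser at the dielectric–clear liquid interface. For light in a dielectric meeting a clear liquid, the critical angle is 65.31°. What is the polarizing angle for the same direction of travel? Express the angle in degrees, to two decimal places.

n₂/n₁ = sin θ_c = sin 65.31° = 0.9086.
tan θ_B equals the same ratio, so θ_B = arctan(0.9086) = 42.26°.

θ_B ≈ 42.26°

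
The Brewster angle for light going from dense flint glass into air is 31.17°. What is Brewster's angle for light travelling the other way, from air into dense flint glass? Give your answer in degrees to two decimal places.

θ_B' ≈ 58.83°

Reversing the direction swaps n₁ and n₂, so tan θ_B' = 1/tan θ_B and θ_B' = 90° − θ_B.
Hence θ_B' = 90° − 31.17° = 58.83°.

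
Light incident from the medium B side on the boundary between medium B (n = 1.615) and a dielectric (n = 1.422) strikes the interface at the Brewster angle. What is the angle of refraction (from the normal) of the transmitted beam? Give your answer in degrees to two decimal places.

θ_t ≈ 48.64°

First find Brewster's angle: tan θ_B = 1.422/1.615 = 0.8805, giving θ_B = 41.36°.
At Brewster's angle the reflected and refracted rays are perpendicular, so θ_t = 90° − θ_B = 90° − 41.36° = 48.64°.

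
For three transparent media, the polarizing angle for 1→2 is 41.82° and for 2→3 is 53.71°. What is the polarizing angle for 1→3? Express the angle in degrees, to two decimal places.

θ_B ≈ 50.62°

n₂/n₁ = tan 41.82° = 0.8947 and n₃/n₂ = tan 53.71° = 1.3618.
n₃/n₁ = 1.2185. Then tan θ_B(1→3) = n₃/n₁, so θ_B(1→3) = arctan(1.2185) = 50.62°.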